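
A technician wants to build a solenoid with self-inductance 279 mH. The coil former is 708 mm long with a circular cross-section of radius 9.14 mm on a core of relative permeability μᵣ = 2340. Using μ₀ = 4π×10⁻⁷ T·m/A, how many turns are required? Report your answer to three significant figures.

N ≈ 506 turns

A = πr² = π(9.140×10^-3 m)² = 2.624×10^-4 m².
From L = μ₀μᵣN²A/ℓ, N = √(Lℓ / (μ₀μᵣA)).
N = √[(0.279)(0.708) / ((4π×10⁻⁷)(2340)×2.624×10^-4)] = √(2.560×10^5) ≈ 505.9.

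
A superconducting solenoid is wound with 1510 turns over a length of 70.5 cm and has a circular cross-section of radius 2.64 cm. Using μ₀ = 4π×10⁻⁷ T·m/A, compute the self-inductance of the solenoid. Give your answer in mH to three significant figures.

A = πr² = π(2.640×10^-2 m)² = 2.190×10^-3 m².
For a long solenoid, L = μ₀N²A/ℓ.
L = (4π×10⁻⁷)(1510)²(2.190×10^-3)/(0.705 m) = 8.899×10^-3 H.

L ≈ 8.90 mH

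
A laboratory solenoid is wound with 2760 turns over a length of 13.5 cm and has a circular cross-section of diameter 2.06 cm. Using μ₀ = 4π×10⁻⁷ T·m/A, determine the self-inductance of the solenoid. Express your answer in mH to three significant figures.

A = π(d/2)² = π(1.030×10^-2 m)² = 3.333×10^-4 m².
For a long solenoid, L = μ₀N²A/ℓ.
L = (4π×10⁻⁷)(2760)²(3.333×10^-4)/(0.135 m) = 2.363×10^-2 H.

L ≈ 23.6 mH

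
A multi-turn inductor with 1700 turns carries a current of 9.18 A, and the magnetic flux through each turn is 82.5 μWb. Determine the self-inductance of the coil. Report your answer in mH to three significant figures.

Self-inductance is defined by L = NΦ_B/I (flux linkage over current).
L = (1700)(8.250×10^-5 Wb)/(9.18 A) = 1.528×10^-2 H.

L ≈ 15.3 mH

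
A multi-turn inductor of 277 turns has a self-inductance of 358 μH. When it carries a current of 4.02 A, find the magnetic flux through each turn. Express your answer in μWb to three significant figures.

Φ_B ≈ 5.20 μWb

From L = NΦ_B/I, the flux per turn is Φ_B = LI/N.
Φ_B = (3.580×10^-4 H)(4.02 A)/277 = 5.196×10^-6 Wb.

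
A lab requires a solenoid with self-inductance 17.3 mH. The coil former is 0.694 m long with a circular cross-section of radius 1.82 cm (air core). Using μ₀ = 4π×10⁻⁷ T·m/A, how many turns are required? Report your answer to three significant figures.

N ≈ 3030 turns

A = πr² = π(1.820×10^-2 m)² = 1.041×10^-3 m².
From L = μ₀N²A/ℓ, N = √(Lℓ / (μ₀A)).
N = √[(1.730×10^-2)(0.694) / ((4π×10⁻⁷)×1.041×10^-3)] = √(9.181×10^6) ≈ 3030.1.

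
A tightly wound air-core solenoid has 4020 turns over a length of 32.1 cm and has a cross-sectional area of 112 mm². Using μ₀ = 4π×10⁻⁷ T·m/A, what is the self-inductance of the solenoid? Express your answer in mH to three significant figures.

A = 112 mm² = 1.120×10^-4 m².
For a long solenoid, L = μ₀N²A/ℓ.
L = (4π×10⁻⁷)(4020)²(1.120×10^-4)/(0.321 m) = 7.086×10^-3 H.

L ≈ 7.09 mH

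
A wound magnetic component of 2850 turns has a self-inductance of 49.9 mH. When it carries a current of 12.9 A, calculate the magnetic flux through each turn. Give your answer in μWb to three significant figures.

From L = NΦ_B/I, the flux per turn is Φ_B = LI/N.
Φ_B = (4.990×10^-2 H)(12.9 A)/2850 = 2.259×10^-4 Wb.

Φ_B ≈ 226 μWb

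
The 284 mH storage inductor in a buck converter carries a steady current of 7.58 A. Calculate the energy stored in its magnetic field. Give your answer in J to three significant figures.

Stored magnetic energy: U = ½LI².
U = ½(0.284 H)(7.58 A)² = 8.159 J.

U ≈ 8.16 J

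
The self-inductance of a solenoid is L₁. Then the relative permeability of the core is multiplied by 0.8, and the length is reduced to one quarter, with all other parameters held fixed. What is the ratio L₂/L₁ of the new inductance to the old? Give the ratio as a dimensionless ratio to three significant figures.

L₂/L₁ = 3.20

For a solenoid, L ∝ μᵣN²A/ℓ.
L₂/L₁ = (0.8) × (0.25)^-1 = 3.20.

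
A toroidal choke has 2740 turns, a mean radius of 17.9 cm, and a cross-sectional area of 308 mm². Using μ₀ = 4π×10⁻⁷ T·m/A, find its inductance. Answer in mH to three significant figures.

For a thin toroid, L = μ₀N²A/(2πR).
L = (4π×10⁻⁷)(2740)²(3.080×10^-4) / (2π×0.179 m) = 2.584×10^-3 H.

L ≈ 2.58 mH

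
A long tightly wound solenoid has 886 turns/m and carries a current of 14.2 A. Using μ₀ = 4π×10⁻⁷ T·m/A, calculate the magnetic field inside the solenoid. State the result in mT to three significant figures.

Inside a long solenoid, B = μ₀nI.
B = (4π×10⁻⁷)(886 m⁻¹)(14.2 A) = 1.581×10^-2 T.

B ≈ 15.8 mT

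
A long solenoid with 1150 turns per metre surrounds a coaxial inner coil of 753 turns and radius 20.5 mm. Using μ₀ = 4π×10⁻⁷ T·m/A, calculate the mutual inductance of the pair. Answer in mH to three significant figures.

M ≈ 1.44 mH

The outer solenoid produces a uniform field B₁ = μ₀n₁I₁ across the inner coil,
so the flux linkage is N₂Φ = N₂B₁A₂ = μ₀n₁N₂A₂·I₁, giving M = μ₀n₁N₂A₂.
A₂ = πr² = π(2.050×10^-2 m)² = 1.320×10^-3 m².
M = (4π×10⁻⁷)(1150)(753)(1.320×10^-3) = 1.437×10^-3 H.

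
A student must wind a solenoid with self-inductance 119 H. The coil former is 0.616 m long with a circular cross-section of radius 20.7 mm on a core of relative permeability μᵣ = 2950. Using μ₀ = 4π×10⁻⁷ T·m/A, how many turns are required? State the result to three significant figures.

N ≈ 3830 turns

A = πr² = π(2.070×10^-2 m)² = 1.346×10^-3 m².
From L = μ₀μᵣN²A/ℓ, N = √(Lℓ / (μ₀μᵣA)).
N = √[(119)(0.616) / ((4π×10⁻⁷)(2950)×1.346×10^-3)] = √(1.469×10^7) ≈ 3832.7.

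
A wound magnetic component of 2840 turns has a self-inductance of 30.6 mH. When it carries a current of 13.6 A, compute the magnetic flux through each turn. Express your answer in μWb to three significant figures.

From L = NΦ_B/I, the flux per turn is Φ_B = LI/N.
Φ_B = (3.060×10^-2 H)(13.6 A)/2840 = 1.465×10^-4 Wb.

Φ_B ≈ 147 μWb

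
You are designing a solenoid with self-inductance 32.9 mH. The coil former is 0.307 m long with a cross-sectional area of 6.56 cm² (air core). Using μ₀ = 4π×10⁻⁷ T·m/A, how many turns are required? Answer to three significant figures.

N ≈ 3500 turns

A = 6.56 cm² = 6.560×10^-4 m².
From L = μ₀N²A/ℓ, N = √(Lℓ / (μ₀A)).
N = √[(3.290×10^-2)(0.307) / ((4π×10⁻⁷)×6.560×10^-4)] = √(1.225×10^7) ≈ 3500.3.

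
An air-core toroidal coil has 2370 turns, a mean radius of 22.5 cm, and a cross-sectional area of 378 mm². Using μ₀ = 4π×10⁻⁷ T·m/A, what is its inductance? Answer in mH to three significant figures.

For a thin toroid, L = μ₀N²A/(2πR).
L = (4π×10⁻⁷)(2370)²(3.780×10^-4) / (2π×0.225 m) = 1.887×10^-3 H.

L ≈ 1.89 mH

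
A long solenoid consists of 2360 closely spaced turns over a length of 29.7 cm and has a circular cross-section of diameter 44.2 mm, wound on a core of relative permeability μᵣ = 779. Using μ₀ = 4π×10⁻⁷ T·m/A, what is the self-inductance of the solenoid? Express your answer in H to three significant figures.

L ≈ 28.2 H

A = π(d/2)² = π(2.210×10^-2 m)² = 1.534×10^-3 m².
For a long solenoid, L = μ₀μᵣN²A/ℓ.
L = (4π×10⁻⁷)(779)(2360)²(1.534×10^-3)/(0.297 m) = 28.17 H.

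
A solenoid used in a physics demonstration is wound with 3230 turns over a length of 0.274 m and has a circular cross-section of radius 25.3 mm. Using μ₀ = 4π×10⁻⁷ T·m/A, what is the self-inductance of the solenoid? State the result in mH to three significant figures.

L ≈ 96.2 mH

A = πr² = π(2.530×10^-2 m)² = 2.011×10^-3 m².
For a long solenoid, L = μ₀N²A/ℓ.
L = (4π×10⁻⁷)(3230)²(2.011×10^-3)/(0.274 m) = 9.622×10^-2 H.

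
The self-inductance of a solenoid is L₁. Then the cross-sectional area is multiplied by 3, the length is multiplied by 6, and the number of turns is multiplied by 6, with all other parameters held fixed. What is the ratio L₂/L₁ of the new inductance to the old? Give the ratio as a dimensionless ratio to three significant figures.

For a solenoid, L ∝ μᵣN²A/ℓ.
L₂/L₁ = (3) × (6)^-1 × (6)^2 = 18.0.

L₂/L₁ = 18.0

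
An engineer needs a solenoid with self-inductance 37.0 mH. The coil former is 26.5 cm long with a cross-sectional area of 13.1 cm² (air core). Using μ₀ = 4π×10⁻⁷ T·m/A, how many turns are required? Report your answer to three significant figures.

A = 13.1 cm² = 1.310×10^-3 m².
From L = μ₀N²A/ℓ, N = √(Lℓ / (μ₀A)).
N = √[(3.700×10^-2)(0.265) / ((4π×10⁻⁷)×1.310×10^-3)] = √(5.956×10^6) ≈ 2440.5.

N ≈ 2440 turns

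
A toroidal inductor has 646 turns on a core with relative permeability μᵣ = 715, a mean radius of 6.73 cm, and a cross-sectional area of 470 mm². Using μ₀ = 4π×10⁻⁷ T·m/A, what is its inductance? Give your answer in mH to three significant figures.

L ≈ 417 mH

For a thin toroid, L = μ₀μᵣN²A/(2πR).
L = (4π×10⁻⁷)(715)(646)²(4.700×10^-4) / (2π×6.730×10^-2 m) = 0.4168 H.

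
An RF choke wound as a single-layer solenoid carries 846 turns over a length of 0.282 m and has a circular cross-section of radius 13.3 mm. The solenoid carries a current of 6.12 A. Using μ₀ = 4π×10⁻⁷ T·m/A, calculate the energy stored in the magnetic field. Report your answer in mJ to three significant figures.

A = πr² = π(1.330×10^-2 m)² = 5.557×10^-4 m².
L = μ₀N²A/ℓ = (4π×10⁻⁷)(846)²(5.557×10^-4)/(0.282) = 1.772×10^-3 H.
U = ½LI² = ½(1.772×10^-3)(6.12)² = 3.319×10^-2 J.

U ≈ 33.2 mJ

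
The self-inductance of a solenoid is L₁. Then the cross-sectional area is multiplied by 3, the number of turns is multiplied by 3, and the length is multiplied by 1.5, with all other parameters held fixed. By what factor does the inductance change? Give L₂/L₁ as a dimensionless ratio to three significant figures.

For a solenoid, L ∝ μᵣN²A/ℓ.
L₂/L₁ = (3) × (3)^2 × (1.5)^-1 = 18.0.

L₂/L₁ = 18.0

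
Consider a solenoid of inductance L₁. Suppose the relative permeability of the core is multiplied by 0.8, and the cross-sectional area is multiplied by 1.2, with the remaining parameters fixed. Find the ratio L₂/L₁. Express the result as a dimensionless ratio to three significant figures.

L₂/L₁ = 0.960

For a solenoid, L ∝ μᵣN²A/ℓ.
L₂/L₁ = (0.8) × (1.2) = 0.960.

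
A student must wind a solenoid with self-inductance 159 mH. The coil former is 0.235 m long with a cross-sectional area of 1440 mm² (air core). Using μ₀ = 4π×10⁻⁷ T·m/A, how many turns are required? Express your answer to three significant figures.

A = 1440 mm² = 1.440×10^-3 m².
From L = μ₀N²A/ℓ, N = √(Lℓ / (μ₀A)).
N = √[(0.159)(0.235) / ((4π×10⁻⁷)×1.440×10^-3)] = √(2.0649×10^7) ≈ 4544.1.

N ≈ 4540 turns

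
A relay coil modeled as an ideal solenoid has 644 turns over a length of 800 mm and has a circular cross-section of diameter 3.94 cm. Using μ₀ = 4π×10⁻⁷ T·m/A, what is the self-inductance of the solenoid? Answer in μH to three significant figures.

L ≈ 794 μH

A = π(d/2)² = π(1.970×10^-2 m)² = 1.219×10^-3 m².
For a long solenoid, L = μ₀N²A/ℓ.
L = (4π×10⁻⁷)(644)²(1.219×10^-3)/(0.8 m) = 7.943×10^-4 H.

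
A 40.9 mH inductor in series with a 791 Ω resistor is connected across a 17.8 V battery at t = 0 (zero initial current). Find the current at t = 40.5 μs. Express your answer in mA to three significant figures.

τ = L/R = 4.090×10^-2/791 = 5.171×10^-5 s; final current I_∞ = ε/R = 17.8/791 = 2.250×10^-2 A.
I(t) = I_∞(1 − e^(−t/τ)) with t/τ = 0.783.
I = (2.250×10^-2)(1 − e^(−0.783)) = 1.222×10^-2 A.

I ≈ 12.2 mA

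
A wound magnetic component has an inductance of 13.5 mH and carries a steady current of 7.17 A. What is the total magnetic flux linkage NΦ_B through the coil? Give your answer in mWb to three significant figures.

NΦ_B ≈ 96.8 mWb

From L = NΦ_B/I, the flux linkage is NΦ_B = LI.
NΦ_B = (1.350×10^-2 H)(7.17 A) = 9.679×10^-2 Wb.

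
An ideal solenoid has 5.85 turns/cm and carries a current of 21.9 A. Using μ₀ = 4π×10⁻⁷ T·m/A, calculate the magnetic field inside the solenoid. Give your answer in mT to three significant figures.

Inside a long solenoid, B = μ₀nI.
B = (4π×10⁻⁷)(585 m⁻¹)(21.9 A) = 1.610×10^-2 T.

B ≈ 16.1 mT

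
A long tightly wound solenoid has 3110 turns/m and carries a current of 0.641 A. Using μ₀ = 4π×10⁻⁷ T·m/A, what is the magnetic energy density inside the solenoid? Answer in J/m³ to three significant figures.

B = μ₀nI = (4π×10⁻⁷)(3.110×10^3)(0.641) = 2.505×10^-3 T.
u = B²/(2μ₀) = (2.505×10^-3)²/(2×4π×10⁻⁷) = 2.497 J/m³.

u ≈ 2.50 J/m³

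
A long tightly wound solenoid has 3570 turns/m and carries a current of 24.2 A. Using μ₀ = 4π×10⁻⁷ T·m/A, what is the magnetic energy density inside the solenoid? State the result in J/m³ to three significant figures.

u ≈ 4690 J/m³

B = μ₀nI = (4π×10⁻⁷)(3.570×10^3)(24.2) = 0.1086 T.
u = B²/(2μ₀) = (0.1086)²/(2×4π×10⁻⁷) = 4.690×10^3 J/m³.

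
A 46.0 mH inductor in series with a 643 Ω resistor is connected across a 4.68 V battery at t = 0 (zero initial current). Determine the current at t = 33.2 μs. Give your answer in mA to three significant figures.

I ≈ 2.70 mA

τ = L/R = 4.600×10^-2/643 = 7.154×10^-5 s; final current I_∞ = ε/R = 4.68/643 = 7.278×10^-3 A.
I(t) = I_∞(1 − e^(−t/τ)) with t/τ = 0.464.
I = (7.278×10^-3)(1 − e^(−0.464)) = 2.702×10^-3 A.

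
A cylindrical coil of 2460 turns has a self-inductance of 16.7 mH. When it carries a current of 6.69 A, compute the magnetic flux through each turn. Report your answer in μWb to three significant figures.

Φ_B ≈ 45.4 μWb

From L = NΦ_B/I, the flux per turn is Φ_B = LI/N.
Φ_B = (1.670×10^-2 H)(6.69 A)/2460 = 4.542×10^-5 Wb.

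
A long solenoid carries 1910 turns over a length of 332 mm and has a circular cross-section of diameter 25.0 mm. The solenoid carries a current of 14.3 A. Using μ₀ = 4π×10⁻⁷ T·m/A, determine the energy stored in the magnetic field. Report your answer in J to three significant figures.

U ≈ 0.693 J

A = π(d/2)² = π(1.250×10^-2 m)² = 4.909×10^-4 m².
L = μ₀N²A/ℓ = (4π×10⁻⁷)(1910)²(4.909×10^-4)/(0.332) = 6.778×10^-3 H.
U = ½LI² = ½(6.778×10^-3)(14.3)² = 0.693 J.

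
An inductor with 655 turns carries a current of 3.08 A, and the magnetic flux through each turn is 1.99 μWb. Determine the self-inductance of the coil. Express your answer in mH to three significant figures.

L ≈ 0.423 mH

Self-inductance is defined by L = NΦ_B/I (flux linkage over current).
L = (655)(1.990×10^-6 Wb)/(3.08 A) = 4.232×10^-4 H.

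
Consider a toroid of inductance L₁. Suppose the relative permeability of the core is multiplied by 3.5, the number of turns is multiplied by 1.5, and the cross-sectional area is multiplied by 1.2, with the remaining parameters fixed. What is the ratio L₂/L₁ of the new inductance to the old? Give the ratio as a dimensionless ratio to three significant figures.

For a toroid, L ∝ μᵣN²A/R.
L₂/L₁ = (3.5) × (1.5)^2 × (1.2) = 9.45.

L₂/L₁ = 9.45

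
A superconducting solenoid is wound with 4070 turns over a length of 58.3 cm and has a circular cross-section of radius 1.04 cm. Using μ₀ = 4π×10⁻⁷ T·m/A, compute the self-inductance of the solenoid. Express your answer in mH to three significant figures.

L ≈ 12.1 mH

A = πr² = π(1.040×10^-2 m)² = 3.398×10^-4 m².
For a long solenoid, L = μ₀N²A/ℓ.
L = (4π×10⁻⁷)(4070)²(3.398×10^-4)/(0.583 m) = 1.213×10^-2 H.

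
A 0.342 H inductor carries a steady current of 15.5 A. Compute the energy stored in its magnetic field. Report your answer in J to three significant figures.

Stored magnetic energy: U = ½LI².
U = ½(0.342 H)(15.5 A)² = 41.08 J.

U ≈ 41.1 J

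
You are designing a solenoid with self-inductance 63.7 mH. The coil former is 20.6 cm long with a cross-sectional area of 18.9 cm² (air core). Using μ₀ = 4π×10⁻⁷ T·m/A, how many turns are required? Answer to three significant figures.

N ≈ 2350 turns

A = 18.9 cm² = 1.890×10^-3 m².
From L = μ₀N²A/ℓ, N = √(Lℓ / (μ₀A)).
N = √[(6.370×10^-2)(0.206) / ((4π×10⁻⁷)×1.890×10^-3)] = √(5.525×10^6) ≈ 2350.5.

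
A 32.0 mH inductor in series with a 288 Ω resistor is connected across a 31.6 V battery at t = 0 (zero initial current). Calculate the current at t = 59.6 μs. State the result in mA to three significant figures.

I ≈ 45.6 mA

τ = L/R = 3.200×10^-2/288 = 1.111×10^-4 s; final current I_∞ = ε/R = 31.6/288 = 0.1097 A.
I(t) = I_∞(1 − e^(−t/τ)) with t/τ = 0.536.
I = (0.1097)(1 − e^(−0.536)) = 4.555×10^-2 A.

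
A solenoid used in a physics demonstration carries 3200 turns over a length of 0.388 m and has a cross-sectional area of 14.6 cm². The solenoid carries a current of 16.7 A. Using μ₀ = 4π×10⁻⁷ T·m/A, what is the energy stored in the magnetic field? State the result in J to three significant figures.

U ≈ 6.75 J

A = 14.6 cm² = 1.460×10^-3 m².
L = μ₀N²A/ℓ = (4π×10⁻⁷)(3200)²(1.460×10^-3)/(0.388) = 4.842×10^-2 H.
U = ½LI² = ½(4.842×10^-2)(16.7)² = 6.752 J.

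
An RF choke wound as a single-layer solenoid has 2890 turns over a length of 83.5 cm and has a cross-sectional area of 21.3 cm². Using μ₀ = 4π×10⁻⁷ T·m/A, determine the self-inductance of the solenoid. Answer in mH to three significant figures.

A = 21.3 cm² = 2.130×10^-3 m².
For a long solenoid, L = μ₀N²A/ℓ.
L = (4π×10⁻⁷)(2890)²(2.130×10^-3)/(0.835 m) = 2.677×10^-2 H.

L ≈ 26.8 mH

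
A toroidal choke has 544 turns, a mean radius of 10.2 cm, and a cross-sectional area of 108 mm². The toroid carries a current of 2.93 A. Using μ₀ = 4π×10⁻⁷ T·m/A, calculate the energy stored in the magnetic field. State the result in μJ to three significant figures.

U ≈ 269 μJ

L = μ₀N²A/(2πR) = (4π×10⁻⁷)(544)²(1.080×10^-4)/(2π×0.102) = 6.267×10^-5 H.
U = ½LI² = ½(6.267×10^-5)(2.93)² = 2.690×10^-4 J.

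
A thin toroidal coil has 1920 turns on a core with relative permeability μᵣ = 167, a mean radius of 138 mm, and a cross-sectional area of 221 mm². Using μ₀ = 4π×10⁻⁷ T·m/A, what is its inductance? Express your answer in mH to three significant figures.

For a thin toroid, L = μ₀μᵣN²A/(2πR).
L = (4π×10⁻⁷)(167)(1920)²(2.210×10^-4) / (2π×0.138 m) = 0.1972 H.

L ≈ 197 mH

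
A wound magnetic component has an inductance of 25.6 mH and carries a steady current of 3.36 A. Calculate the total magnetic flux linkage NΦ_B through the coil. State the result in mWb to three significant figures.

From L = NΦ_B/I, the flux linkage is NΦ_B = LI.
NΦ_B = (2.560×10^-2 H)(3.36 A) = 8.602×10^-2 Wb.

NΦ_B ≈ 86.0 mWb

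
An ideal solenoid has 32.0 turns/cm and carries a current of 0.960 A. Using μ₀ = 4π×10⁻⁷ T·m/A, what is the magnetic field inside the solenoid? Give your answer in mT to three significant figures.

Inside a long solenoid, B = μ₀nI.
B = (4π×10⁻⁷)(3.200×10^3 m⁻¹)(0.960 A) = 3.860×10^-3 T.

B ≈ 3.86 mT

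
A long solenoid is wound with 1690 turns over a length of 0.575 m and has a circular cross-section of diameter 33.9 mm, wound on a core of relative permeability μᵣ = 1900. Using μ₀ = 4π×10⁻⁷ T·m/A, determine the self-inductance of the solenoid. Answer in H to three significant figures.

A = π(d/2)² = π(1.695×10^-2 m)² = 9.026×10^-4 m².
For a long solenoid, L = μ₀μᵣN²A/ℓ.
L = (4π×10⁻⁷)(1900)(1690)²(9.026×10^-4)/(0.575 m) = 10.7 H.

L ≈ 10.7 H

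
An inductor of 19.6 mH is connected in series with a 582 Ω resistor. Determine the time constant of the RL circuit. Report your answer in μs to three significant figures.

τ = L/R = (1.960×10^-2 H)/(582 Ω) = 3.368×10^-5 s.

τ ≈ 33.7 μs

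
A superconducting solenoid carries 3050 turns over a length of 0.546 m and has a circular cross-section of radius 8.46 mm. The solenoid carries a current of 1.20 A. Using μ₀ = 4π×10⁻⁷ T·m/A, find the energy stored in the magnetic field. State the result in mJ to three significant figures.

A = πr² = π(8.460×10^-3 m)² = 2.248×10^-4 m².
L = μ₀N²A/ℓ = (4π×10⁻⁷)(3050)²(2.248×10^-4)/(0.546) = 4.814×10^-3 H.
U = ½LI² = ½(4.814×10^-3)(1.20)² = 3.466×10^-3 J.

U ≈ 3.47 mJ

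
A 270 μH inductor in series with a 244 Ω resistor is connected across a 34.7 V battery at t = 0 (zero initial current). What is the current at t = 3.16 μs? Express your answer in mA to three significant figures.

I ≈ 134 mA

τ = L/R = 2.700×10^-4/244 = 1.107×10^-6 s; final current I_∞ = ε/R = 34.7/244 = 0.1422 A.
I(t) = I_∞(1 − e^(−t/τ)) with t/τ = 2.856.
I = (0.1422)(1 − e^(−2.856)) = 0.134 A.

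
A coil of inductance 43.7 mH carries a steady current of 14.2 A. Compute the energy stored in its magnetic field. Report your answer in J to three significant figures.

Stored magnetic energy: U = ½LI².
U = ½(4.370×10^-2 H)(14.2 A)² = 4.406 J.

U ≈ 4.41 J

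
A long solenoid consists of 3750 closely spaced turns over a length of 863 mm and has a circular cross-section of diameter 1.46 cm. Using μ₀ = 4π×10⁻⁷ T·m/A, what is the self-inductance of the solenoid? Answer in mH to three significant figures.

L ≈ 3.43 mH

A = π(d/2)² = π(7.300×10^-3 m)² = 1.674×10^-4 m².
For a long solenoid, L = μ₀N²A/ℓ.
L = (4π×10⁻⁷)(3750)²(1.674×10^-4)/(0.863 m) = 3.428×10^-3 H.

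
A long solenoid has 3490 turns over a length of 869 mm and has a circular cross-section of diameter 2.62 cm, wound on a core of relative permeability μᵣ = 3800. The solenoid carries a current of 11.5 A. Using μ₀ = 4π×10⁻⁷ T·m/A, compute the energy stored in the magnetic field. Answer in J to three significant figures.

U ≈ 2390 J

A = π(d/2)² = π(1.310×10^-2 m)² = 5.391×10^-4 m².
L = μ₀μᵣN²A/ℓ = (4π×10⁻⁷)(3800)(3490)²(5.391×10^-4)/(0.869) = 36.08 H.
U = ½LI² = ½(36.08)(11.5)² = 2.386×10^3 J.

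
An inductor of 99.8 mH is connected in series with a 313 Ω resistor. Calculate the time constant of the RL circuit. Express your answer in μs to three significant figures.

τ = L/R = (9.980×10^-2 H)/(313 Ω) = 3.188×10^-4 s.

τ ≈ 319 μs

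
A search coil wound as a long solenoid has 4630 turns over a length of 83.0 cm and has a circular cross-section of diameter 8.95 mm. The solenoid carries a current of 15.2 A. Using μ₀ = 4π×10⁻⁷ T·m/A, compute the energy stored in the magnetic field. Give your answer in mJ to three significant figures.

A = π(d/2)² = π(4.475×10^-3 m)² = 6.291×10^-5 m².
L = μ₀N²A/ℓ = (4π×10⁻⁷)(4630)²(6.291×10^-5)/(0.83) = 2.042×10^-3 H.
U = ½LI² = ½(2.042×10^-3)(15.2)² = 0.2359 J.

U ≈ 236 mJ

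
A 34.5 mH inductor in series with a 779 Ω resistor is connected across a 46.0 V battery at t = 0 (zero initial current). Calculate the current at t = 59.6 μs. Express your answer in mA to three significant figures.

I ≈ 43.7 mA

τ = L/R = 3.450×10^-2/779 = 4.429×10^-5 s; final current I_∞ = ε/R = 46.0/779 = 5.905×10^-2 A.
I(t) = I_∞(1 − e^(−t/τ)) with t/τ = 1.346.
I = (5.905×10^-2)(1 − e^(−1.346)) = 4.368×10^-2 A.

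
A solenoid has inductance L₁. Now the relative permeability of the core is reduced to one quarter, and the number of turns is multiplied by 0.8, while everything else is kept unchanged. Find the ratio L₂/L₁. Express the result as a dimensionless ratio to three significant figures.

For a solenoid, L ∝ μᵣN²A/ℓ.
L₂/L₁ = (0.25) × (0.8)^2 = 0.160.

L₂/L₁ = 0.160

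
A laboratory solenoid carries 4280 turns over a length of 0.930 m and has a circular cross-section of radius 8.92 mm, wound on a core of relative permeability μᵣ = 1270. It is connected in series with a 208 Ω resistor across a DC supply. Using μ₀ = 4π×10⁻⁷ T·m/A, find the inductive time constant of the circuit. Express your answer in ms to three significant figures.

τ ≈ 37.8 ms

A = πr² = π(8.920×10^-3 m)² = 2.500×10^-4 m².
L = μ₀μᵣN²A/ℓ = (4π×10⁻⁷)(1270)(4280)²(2.500×10^-4)/(0.93) = 7.858 H.
τ = L/R = (7.858)/(208) = 3.778×10^-2 s.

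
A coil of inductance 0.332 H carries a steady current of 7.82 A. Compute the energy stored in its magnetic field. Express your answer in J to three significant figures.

U ≈ 10.2 J

Stored magnetic energy: U = ½LI².
U = ½(0.332 H)(7.82 A)² = 10.15 J.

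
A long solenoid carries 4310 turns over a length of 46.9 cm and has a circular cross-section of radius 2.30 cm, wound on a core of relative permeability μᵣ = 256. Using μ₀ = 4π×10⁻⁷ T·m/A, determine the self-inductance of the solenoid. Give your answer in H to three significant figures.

A = πr² = π(2.300×10^-2 m)² = 1.662×10^-3 m².
For a long solenoid, L = μ₀μᵣN²A/ℓ.
L = (4π×10⁻⁷)(256)(4310)²(1.662×10^-3)/(0.469 m) = 21.18 H.

L ≈ 21.2 H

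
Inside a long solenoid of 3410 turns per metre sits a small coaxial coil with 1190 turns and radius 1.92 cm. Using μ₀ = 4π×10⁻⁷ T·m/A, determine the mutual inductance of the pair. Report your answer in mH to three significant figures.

M ≈ 5.91 mH

The outer solenoid produces a uniform field B₁ = μ₀n₁I₁ across the inner coil,
so the flux linkage is N₂Φ = N₂B₁A₂ = μ₀n₁N₂A₂·I₁, giving M = μ₀n₁N₂A₂.
A₂ = πr² = π(1.920×10^-2 m)² = 1.158×10^-3 m².
M = (4π×10⁻⁷)(3410)(1190)(1.158×10^-3) = 5.906×10^-3 H.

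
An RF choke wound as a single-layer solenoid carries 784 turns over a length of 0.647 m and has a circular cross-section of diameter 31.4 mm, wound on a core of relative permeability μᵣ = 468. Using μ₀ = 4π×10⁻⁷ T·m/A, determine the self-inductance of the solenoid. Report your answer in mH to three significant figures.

A = π(d/2)² = π(1.570×10^-2 m)² = 7.744×10^-4 m².
For a long solenoid, L = μ₀μᵣN²A/ℓ.
L = (4π×10⁻⁷)(468)(784)²(7.744×10^-4)/(0.647 m) = 0.4326 H.

L ≈ 433 mH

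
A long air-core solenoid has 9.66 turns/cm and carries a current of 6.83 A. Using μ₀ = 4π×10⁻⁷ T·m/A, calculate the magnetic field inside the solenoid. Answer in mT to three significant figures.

B ≈ 8.29 mT

Inside a long solenoid, B = μ₀nI.
B = (4π×10⁻⁷)(966 m⁻¹)(6.83 A) = 8.291×10^-3 T.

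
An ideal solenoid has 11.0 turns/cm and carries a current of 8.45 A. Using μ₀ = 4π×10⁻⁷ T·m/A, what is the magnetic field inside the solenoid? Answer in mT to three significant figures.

Inside a long solenoid, B = μ₀nI.
B = (4π×10⁻⁷)(1.100×10^3 m⁻¹)(8.45 A) = 1.168×10^-2 T.

B ≈ 11.7 mT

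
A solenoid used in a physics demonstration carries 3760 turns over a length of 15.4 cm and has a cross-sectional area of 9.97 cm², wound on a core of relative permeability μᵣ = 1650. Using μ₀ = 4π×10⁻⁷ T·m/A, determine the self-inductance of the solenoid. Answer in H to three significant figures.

L ≈ 190 H

A = 9.97 cm² = 9.970×10^-4 m².
For a long solenoid, L = μ₀μᵣN²A/ℓ.
L = (4π×10⁻⁷)(1650)(3760)²(9.970×10^-4)/(0.154 m) = 189.8 H.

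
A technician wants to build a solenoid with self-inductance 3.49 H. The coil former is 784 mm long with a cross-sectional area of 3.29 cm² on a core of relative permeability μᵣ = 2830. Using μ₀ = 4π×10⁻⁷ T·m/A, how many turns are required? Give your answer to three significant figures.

N ≈ 1530 turns

A = 3.29 cm² = 3.290×10^-4 m².
From L = μ₀μᵣN²A/ℓ, N = √(Lℓ / (μ₀μᵣA)).
N = √[(3.49)(0.784) / ((4π×10⁻⁷)(2830)×3.290×10^-4)] = √(2.339×10^6) ≈ 1529.2.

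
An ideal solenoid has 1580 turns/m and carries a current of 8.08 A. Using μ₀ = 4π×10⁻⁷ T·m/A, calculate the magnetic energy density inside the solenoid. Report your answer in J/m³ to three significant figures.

u ≈ 102 J/m³

B = μ₀nI = (4π×10⁻⁷)(1.580×10^3)(8.08) = 1.604×10^-2 T.
u = B²/(2μ₀) = (1.604×10^-2)²/(2×4π×10⁻⁷) = 102.4 J/m³.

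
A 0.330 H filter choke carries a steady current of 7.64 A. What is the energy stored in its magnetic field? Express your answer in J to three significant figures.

Stored magnetic energy: U = ½LI².
U = ½(0.33 H)(7.64 A)² = 9.631 J.

U ≈ 9.63 J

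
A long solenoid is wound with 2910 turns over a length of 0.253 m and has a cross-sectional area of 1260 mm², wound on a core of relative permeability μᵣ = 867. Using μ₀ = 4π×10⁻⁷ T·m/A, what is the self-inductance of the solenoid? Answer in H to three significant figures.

L ≈ 45.9 H

A = 1260 mm² = 1.260×10^-3 m².
For a long solenoid, L = μ₀μᵣN²A/ℓ.
L = (4π×10⁻⁷)(867)(2910)²(1.260×10^-3)/(0.253 m) = 45.948 H.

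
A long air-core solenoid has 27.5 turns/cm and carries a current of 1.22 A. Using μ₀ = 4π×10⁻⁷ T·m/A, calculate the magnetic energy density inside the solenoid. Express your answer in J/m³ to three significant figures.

B = μ₀nI = (4π×10⁻⁷)(2.750×10^3)(1.22) = 4.216×10^-3 T.
u = B²/(2μ₀) = (4.216×10^-3)²/(2×4π×10⁻⁷) = 7.072 J/m³.

u ≈ 7.07 J/m³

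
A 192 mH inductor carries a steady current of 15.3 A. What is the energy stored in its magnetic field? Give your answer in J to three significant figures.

Stored magnetic energy: U = ½LI².
U = ½(0.192 H)(15.3 A)² = 22.47 J.

U ≈ 22.5 J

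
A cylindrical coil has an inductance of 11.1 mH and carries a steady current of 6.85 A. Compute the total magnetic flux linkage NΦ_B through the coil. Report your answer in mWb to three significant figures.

From L = NΦ_B/I, the flux linkage is NΦ_B = LI.
NΦ_B = (1.110×10^-2 H)(6.85 A) = 7.604×10^-2 Wb.

NΦ_B ≈ 76.0 mWb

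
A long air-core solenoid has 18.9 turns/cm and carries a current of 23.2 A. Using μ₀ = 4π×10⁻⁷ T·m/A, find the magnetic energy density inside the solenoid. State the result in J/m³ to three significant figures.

u ≈ 1210 J/m³

B = μ₀nI = (4π×10⁻⁷)(1.890×10^3)(23.2) = 5.510×10^-2 T.
u = B²/(2μ₀) = (5.510×10^-2)²/(2×4π×10⁻⁷) = 1.208×10^3 J/m³.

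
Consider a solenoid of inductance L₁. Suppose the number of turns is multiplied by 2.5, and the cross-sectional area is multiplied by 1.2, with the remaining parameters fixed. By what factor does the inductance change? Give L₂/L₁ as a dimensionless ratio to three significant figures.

For a solenoid, L ∝ μᵣN²A/ℓ.
L₂/L₁ = (2.5)^2 × (1.2) = 7.50.

L₂/L₁ = 7.50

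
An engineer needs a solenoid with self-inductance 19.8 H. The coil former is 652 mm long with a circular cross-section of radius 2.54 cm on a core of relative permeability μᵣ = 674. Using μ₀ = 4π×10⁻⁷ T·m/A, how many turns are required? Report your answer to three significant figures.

A = πr² = π(2.540×10^-2 m)² = 2.027×10^-3 m².
From L = μ₀μᵣN²A/ℓ, N = √(Lℓ / (μ₀μᵣA)).
N = √[(19.8)(0.652) / ((4π×10⁻⁷)(674)×2.027×10^-3)] = √(7.520×10^6) ≈ 2742.3.

N ≈ 2740 turns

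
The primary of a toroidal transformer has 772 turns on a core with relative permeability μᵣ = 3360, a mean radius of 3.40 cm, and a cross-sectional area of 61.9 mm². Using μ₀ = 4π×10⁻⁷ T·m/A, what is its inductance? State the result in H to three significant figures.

L ≈ 0.729 H

For a thin toroid, L = μ₀μᵣN²A/(2πR).
L = (4π×10⁻⁷)(3360)(772)²(6.190×10^-5) / (2π×3.400×10^-2 m) = 0.7291 H.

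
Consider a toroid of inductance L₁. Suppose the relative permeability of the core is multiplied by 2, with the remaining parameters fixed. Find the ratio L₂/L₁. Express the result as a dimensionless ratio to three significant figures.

For a toroid, L ∝ μᵣN²A/R.
L₂/L₁ = (2) = 2.00.

L₂/L₁ = 2.00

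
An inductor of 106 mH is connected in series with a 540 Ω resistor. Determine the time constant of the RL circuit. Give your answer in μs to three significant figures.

τ = L/R = (0.106 H)/(540 Ω) = 1.963×10^-4 s.

τ ≈ 196 μs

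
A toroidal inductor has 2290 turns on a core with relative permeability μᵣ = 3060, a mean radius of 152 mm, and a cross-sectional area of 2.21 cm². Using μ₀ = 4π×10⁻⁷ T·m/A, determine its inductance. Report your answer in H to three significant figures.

For a thin toroid, L = μ₀μᵣN²A/(2πR).
L = (4π×10⁻⁷)(3060)(2290)²(2.210×10^-4) / (2π×0.152 m) = 4.666 H.

L ≈ 4.67 H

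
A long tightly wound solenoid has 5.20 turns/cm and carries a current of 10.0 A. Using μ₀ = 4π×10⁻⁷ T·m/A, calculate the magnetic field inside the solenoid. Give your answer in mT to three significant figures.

Inside a long solenoid, B = μ₀nI.
B = (4π×10⁻⁷)(520 m⁻¹)(10.0 A) = 6.5345×10^-3 T.

B ≈ 6.53 mT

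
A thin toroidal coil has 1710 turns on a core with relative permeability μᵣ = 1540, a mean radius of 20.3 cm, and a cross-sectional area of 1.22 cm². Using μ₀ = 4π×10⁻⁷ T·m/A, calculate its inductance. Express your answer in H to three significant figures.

For a thin toroid, L = μ₀μᵣN²A/(2πR).
L = (4π×10⁻⁷)(1540)(1710)²(1.220×10^-4) / (2π×0.203 m) = 0.5413 H.

L ≈ 0.541 H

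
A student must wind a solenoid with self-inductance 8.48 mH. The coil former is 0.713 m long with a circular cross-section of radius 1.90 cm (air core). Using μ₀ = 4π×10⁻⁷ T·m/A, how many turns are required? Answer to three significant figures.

A = πr² = π(1.900×10^-2 m)² = 1.134×10^-3 m².
From L = μ₀N²A/ℓ, N = √(Lℓ / (μ₀A)).
N = √[(8.480×10^-3)(0.713) / ((4π×10⁻⁷)×1.134×10^-3)] = √(4.242×10^6) ≈ 2059.7.

N ≈ 2060 turns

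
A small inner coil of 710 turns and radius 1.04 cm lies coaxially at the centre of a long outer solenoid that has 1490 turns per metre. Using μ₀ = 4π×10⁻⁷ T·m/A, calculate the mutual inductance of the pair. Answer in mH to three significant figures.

M ≈ 0.452 mH

The outer solenoid produces a uniform field B₁ = μ₀n₁I₁ across the inner coil,
so the flux linkage is N₂Φ = N₂B₁A₂ = μ₀n₁N₂A₂·I₁, giving M = μ₀n₁N₂A₂.
A₂ = πr² = π(1.040×10^-2 m)² = 3.398×10^-4 m².
M = (4π×10⁻⁷)(1490)(710)(3.398×10^-4) = 4.517×10^-4 H.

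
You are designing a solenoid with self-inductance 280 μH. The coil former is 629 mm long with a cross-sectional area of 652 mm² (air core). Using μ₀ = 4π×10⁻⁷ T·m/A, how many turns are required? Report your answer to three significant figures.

N ≈ 464 turns

A = 652 mm² = 6.520×10^-4 m².
From L = μ₀N²A/ℓ, N = √(Lℓ / (μ₀A)).
N = √[(2.800×10^-4)(0.629) / ((4π×10⁻⁷)×6.520×10^-4)] = √(2.150×10^5) ≈ 463.6.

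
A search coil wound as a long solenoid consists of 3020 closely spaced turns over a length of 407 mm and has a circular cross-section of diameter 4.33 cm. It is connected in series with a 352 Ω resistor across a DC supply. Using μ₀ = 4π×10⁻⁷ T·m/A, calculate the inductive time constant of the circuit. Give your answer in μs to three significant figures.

A = π(d/2)² = π(2.165×10^-2 m)² = 1.473×10^-3 m².
L = μ₀N²A/ℓ = (4π×10⁻⁷)(3020)²(1.473×10^-3)/(0.407) = 4.147×10^-2 H.
τ = L/R = (4.147×10^-2)/(352) = 1.178×10^-4 s.

τ ≈ 118 μs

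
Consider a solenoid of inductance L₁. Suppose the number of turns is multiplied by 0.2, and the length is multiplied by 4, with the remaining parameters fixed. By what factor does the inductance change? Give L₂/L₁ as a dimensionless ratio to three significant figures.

L₂/L₁ = 0.0100

For a solenoid, L ∝ μᵣN²A/ℓ.
L₂/L₁ = (0.2)^2 × (4)^-1 = 0.0100.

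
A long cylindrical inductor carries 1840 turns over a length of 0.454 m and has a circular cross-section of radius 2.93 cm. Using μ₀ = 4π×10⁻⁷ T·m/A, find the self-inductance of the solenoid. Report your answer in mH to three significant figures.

L ≈ 25.3 mH

A = πr² = π(2.930×10^-2 m)² = 2.697×10^-3 m².
For a long solenoid, L = μ₀N²A/ℓ.
L = (4π×10⁻⁷)(1840)²(2.697×10^-3)/(0.454 m) = 2.527×10^-2 H.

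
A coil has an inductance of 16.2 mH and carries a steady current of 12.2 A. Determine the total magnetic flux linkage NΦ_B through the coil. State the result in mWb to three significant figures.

From L = NΦ_B/I, the flux linkage is NΦ_B = LI.
NΦ_B = (1.620×10^-2 H)(12.2 A) = 0.1976 Wb.

NΦ_B ≈ 198 mWb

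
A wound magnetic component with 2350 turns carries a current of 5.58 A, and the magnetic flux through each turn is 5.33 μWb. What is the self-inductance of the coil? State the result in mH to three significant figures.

L ≈ 2.24 mH

Self-inductance is defined by L = NΦ_B/I (flux linkage over current).
L = (2350)(5.330×10^-6 Wb)/(5.58 A) = 2.2447×10^-3 H.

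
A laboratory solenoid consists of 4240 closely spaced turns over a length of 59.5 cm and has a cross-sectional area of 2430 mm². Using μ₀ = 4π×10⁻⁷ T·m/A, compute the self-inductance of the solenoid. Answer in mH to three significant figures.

A = 2430 mm² = 2.430×10^-3 m².
For a long solenoid, L = μ₀N²A/ℓ.
L = (4π×10⁻⁷)(4240)²(2.430×10^-3)/(0.595 m) = 9.226×10^-2 H.

L ≈ 92.3 mH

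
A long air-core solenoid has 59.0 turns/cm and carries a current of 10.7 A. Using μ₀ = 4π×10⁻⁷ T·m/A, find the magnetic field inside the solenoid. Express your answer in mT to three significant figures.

Inside a long solenoid, B = μ₀nI.
B = (4π×10⁻⁷)(5.900×10^3 m⁻¹)(10.7 A) = 7.933×10^-2 T.

B ≈ 79.3 mT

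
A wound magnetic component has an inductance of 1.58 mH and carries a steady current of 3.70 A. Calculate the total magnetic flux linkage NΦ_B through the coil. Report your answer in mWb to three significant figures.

NΦ_B ≈ 5.85 mWb

From L = NΦ_B/I, the flux linkage is NΦ_B = LI.
NΦ_B = (1.580×10^-3 H)(3.70 A) = 5.846×10^-3 Wb.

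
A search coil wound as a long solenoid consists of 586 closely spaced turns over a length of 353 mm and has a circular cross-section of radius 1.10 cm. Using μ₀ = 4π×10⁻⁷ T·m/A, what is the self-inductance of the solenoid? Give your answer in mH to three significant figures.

L ≈ 0.465 mH

A = πr² = π(1.100×10^-2 m)² = 3.801×10^-4 m².
For a long solenoid, L = μ₀N²A/ℓ.
L = (4π×10⁻⁷)(586)²(3.801×10^-4)/(0.353 m) = 4.647×10^-4 H.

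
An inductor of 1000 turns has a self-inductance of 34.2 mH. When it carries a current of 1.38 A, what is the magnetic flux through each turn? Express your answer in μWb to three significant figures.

From L = NΦ_B/I, the flux per turn is Φ_B = LI/N.
Φ_B = (3.420×10^-2 H)(1.38 A)/1000 = 4.720×10^-5 Wb.

Φ_B ≈ 47.2 μWb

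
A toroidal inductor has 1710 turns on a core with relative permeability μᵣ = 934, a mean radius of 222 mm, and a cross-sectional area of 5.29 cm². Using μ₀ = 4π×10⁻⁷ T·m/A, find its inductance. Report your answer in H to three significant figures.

L ≈ 1.30 H

For a thin toroid, L = μ₀μᵣN²A/(2πR).
L = (4π×10⁻⁷)(934)(1710)²(5.290×10^-4) / (2π×0.222 m) = 1.302 H.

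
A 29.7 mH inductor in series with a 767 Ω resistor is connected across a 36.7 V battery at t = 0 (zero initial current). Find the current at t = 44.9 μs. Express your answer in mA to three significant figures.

I ≈ 32.8 mA

τ = L/R = 2.970×10^-2/767 = 3.872×10^-5 s; final current I_∞ = ε/R = 36.7/767 = 4.7849×10^-2 A.
I(t) = I_∞(1 − e^(−t/τ)) with t/τ = 1.160.
I = (4.7849×10^-2)(1 − e^(−1.160)) = 3.284×10^-2 A.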